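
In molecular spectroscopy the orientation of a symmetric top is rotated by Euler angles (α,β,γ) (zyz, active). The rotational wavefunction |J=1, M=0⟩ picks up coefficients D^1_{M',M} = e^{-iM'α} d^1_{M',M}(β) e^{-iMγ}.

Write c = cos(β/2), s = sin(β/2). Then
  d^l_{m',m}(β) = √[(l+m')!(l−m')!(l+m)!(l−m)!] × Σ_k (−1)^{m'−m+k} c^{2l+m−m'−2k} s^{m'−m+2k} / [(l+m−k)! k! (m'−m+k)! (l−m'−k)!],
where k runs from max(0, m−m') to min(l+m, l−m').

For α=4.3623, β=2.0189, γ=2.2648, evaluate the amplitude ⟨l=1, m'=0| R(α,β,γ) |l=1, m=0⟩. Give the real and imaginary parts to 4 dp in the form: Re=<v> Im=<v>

First d^1_{0,0}(β=2.0189), then the phase factors e^{-i(0)α} and e^{-i(0)γ}:
Half-angle: c=0.532326, s=0.846539. N=√(1·1·1·1)=1.000000
Admissible k: 0..1 (factorial args all ≥0)
  k=0: (−1)^0·1.0000/(1)·0.5323^2·0.8465^0 = +0.283371
  k=1: (−1)^1·1.0000/(1)·0.5323^0·0.8465^2 = -0.716629
d^1_{0,0}(2.0189) = +0.283371 -0.716629 = -0.433257
Attach z-rotation phases: D = e^{-i(0)(4.3623)}·(-0.433257)·e^{-i(0)(2.2648)} = -0.433257+0.000000i

Re=-0.4333 Im=0.0000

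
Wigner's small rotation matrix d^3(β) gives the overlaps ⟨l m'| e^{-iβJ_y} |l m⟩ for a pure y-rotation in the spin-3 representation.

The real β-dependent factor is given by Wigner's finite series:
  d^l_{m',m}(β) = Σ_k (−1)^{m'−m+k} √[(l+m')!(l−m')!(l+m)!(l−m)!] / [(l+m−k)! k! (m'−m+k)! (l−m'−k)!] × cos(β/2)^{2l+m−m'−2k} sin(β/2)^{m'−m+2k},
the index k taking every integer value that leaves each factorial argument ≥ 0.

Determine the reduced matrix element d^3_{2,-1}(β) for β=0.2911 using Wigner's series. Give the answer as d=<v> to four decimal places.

d=-0.0185

d^3_{2,-1}(β=0.2911) via Wigner's sum:
With c≡cos(β/2)=0.989426 and s≡sin(β/2)=0.145037, N=[120·1·2·24]^{1/2}=75.894664
Admissible k: 0..1 (factorial args all ≥0)
  k=0: (−1)^3·75.8947/(12)·0.9894^3·0.1450^3 = -0.018690
  k=1: (−1)^4·75.8947/(24)·0.9894^1·0.1450^5 = +0.000201
d^3_{2,-1}(0.2911) = -0.018690 +0.000201 = -0.018489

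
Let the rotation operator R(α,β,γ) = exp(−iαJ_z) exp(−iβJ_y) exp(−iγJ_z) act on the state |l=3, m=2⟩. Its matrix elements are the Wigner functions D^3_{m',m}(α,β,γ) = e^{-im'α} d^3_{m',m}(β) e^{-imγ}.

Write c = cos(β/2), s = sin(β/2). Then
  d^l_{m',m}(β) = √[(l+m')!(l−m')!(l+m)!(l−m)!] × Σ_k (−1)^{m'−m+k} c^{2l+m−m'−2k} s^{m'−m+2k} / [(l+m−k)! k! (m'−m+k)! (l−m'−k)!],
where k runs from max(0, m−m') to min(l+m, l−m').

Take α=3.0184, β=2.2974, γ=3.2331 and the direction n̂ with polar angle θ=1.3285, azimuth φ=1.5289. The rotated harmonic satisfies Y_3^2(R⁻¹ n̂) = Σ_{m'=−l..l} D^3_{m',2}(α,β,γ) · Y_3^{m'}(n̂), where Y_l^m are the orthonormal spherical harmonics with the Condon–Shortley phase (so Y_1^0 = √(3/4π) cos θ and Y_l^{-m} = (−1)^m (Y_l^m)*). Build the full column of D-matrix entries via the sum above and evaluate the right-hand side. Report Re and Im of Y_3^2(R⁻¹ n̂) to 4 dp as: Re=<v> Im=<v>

Re=0.0807 Im=-0.0618

Need the full column D^3_{m',2} for m'=−3..3 at α=3.0184, β=2.2974, γ=3.2331.
cos(β/2)=0.409674, sin(β/2)=0.912232
d^3_{-3,2}: single k=5 term ⇒ +0.633929;  D = -0.539579+0.332747i
d^3_{-2,2}: k∈[4..5] ⇒ +0.581122 -0.576278 = +0.004844;  D = +0.004404-0.002017i
d^3_{-1,2}: k∈[3..4] ⇒ +0.330111 -0.818399 = -0.488287;  D = +0.465574-0.147192i
d^3_{0,2}: k∈[2..3] ⇒ +0.128388 -0.636588 = -0.508200;  D = -0.499713+0.092490i
d^3_{1,2}: k∈[1..2] ⇒ +0.033289 -0.330111 = -0.296823;  D = +0.296292-0.017746i
d^3_{2,2}: k∈[0..1] ⇒ +0.004727 -0.117201 = -0.112474;  D = -0.112248-0.007123i
d^3_{3,2}: single k=0 term ⇒ -0.025785;  D = +0.025338+0.004783i
Y_3^{m'}(θ=1.3285,φ=1.5289) and Σ D·Y over m':
  (-0.5396+0.3327i)·(-0.0479+0.3787i)  (+0.0044-0.0020i)·(-0.2303-0.0193i)  (+0.4656-0.1472i)·(-0.0094+0.2232i)  (-0.4997+0.0925i)·(-0.2428+0.0000i)  (+0.2963-0.0177i)·(+0.0094+0.2232i)  (-0.1122-0.0071i)·(-0.2303+0.0193i)  (+0.0253+0.0048i)·(+0.0479+0.3787i)
Y_3^2(R⁻¹ n̂) = +0.080726-0.061764i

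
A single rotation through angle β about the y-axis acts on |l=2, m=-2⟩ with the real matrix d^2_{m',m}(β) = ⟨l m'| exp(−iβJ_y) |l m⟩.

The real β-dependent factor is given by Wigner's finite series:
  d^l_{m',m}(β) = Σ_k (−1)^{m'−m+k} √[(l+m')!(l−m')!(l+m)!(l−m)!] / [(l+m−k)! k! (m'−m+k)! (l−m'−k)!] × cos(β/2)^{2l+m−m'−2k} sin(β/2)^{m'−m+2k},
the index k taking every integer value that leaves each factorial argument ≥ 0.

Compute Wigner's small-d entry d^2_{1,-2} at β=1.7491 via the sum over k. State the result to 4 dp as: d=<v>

d^2_{1,-2}(β=1.7491) via Wigner's sum:
c=cos(1.7491/2)=0.641342, s=sin(1.7491/2)=0.767255; N=√[6·1·1·24]=12.000000
The bounds max(0,m−m')=0 and min(l+m,l−m')=0 give 1 term
  k=0: (−1)^3·12.0000/(6)·0.6413^1·0.7673^3 = -0.579347
d^2_{1,-2}(1.7491) = -0.579347

d=-0.5793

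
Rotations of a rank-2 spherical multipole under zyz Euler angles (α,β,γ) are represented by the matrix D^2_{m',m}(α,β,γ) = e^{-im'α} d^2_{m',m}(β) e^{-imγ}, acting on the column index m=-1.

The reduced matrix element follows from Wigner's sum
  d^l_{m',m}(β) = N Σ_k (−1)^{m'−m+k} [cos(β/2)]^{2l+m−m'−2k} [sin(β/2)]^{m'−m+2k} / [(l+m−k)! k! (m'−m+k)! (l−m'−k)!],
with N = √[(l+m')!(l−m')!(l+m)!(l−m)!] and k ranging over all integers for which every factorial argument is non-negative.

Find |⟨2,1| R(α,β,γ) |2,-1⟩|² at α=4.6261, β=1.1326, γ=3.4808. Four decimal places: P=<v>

P=0.2831

D^2_{1,-1}(4.6261,1.1326,3.4808) = e^{-i·1·4.6261}·d^2_{1,-1}(1.1326)·e^{-i·-1·3.4808}. Compute d first:
Half-angle: c=0.843892, s=0.536513. N=√(6·1·1·6)=6.000000
Admissible k: 0..1 (factorial args all ≥0)
  k=0: (−1)^2·6.0000/(2)·0.8439^2·0.5365^2 = +0.614973
  k=1: (−1)^3·6.0000/(6)·0.8439^0·0.5365^4 = -0.082856
d^2_{1,-1}(1.1326) = +0.614973 -0.082856 = +0.532117
|D^2_{1,-1}|² = |d^2_{1,-1}(β)|² = (+0.532117)² = 0.283149 (the z-rotation phases have unit modulus)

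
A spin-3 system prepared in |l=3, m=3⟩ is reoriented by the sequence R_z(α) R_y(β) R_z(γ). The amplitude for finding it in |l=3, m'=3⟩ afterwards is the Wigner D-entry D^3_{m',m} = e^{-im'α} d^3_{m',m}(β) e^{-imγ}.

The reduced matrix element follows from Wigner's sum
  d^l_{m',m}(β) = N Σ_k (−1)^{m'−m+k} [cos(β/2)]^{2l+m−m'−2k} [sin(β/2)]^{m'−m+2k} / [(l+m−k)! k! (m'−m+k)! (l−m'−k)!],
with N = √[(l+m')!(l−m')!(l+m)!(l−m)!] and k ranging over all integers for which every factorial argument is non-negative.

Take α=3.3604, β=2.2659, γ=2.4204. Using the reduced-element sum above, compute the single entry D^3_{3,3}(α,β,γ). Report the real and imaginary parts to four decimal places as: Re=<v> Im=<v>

Re=0.0004 Im=0.0058

D^3_{3,3}(3.3604,2.2659,2.4204) = e^{-i·3·3.3604}·d^3_{3,3}(2.2659)·e^{-i·3·2.4204}. Compute d first:
Half-angle: c=0.423990, s=0.905667. N=√(720·1·720·1)=720.000000
k: max(0,(3)−(3))=0 … min(3+(3),3−(3))=0
  k=0: (−1)^0·720.0000/(720)·0.4240^6·0.9057^0 = +0.005809
d^3_{3,3}(2.2659) = +0.005809
D = (-0.792181+0.610286i)·(+0.005809)·(+0.558670-0.829390i) = +0.000369+0.005798i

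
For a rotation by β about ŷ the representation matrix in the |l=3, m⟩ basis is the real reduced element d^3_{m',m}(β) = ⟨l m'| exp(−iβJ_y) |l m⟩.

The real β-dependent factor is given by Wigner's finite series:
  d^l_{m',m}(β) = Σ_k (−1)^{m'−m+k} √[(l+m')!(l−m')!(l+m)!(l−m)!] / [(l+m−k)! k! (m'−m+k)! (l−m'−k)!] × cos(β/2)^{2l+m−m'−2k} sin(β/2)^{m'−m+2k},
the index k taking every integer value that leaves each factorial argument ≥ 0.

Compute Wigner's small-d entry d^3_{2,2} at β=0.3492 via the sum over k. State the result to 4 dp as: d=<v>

d=0.7703

d^3_{2,2}(β=0.3492) via Wigner's sum:
c=cos(0.3492/2)=0.984796, s=sin(0.3492/2)=0.173714; N=√[120·1·120·1]=120.000000
k: max(0,(2)−(2))=0 … min(3+(2),3−(2))=1
  k=0: (−1)^0·120.0000/(120)·0.9848^6·0.1737^0 = +0.912175
  k=1: (−1)^1·120.0000/(24)·0.9848^4·0.1737^2 = -0.141914
d^3_{2,2}(0.3492) = +0.912175 -0.141914 = +0.770260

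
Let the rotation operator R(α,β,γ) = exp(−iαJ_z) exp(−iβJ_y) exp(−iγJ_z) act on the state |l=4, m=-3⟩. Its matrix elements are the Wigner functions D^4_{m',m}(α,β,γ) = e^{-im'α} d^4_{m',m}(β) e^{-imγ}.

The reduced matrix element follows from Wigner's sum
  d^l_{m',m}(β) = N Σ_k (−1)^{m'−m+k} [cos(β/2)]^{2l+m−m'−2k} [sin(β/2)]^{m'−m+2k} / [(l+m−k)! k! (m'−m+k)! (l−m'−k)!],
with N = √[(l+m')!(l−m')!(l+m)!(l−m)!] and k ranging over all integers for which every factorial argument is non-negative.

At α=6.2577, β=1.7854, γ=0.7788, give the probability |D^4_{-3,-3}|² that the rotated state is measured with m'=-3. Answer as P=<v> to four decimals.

P=0.0551

D^4_{-3,-3}(6.2577,1.7854,0.7788) = e^{-i·-3·6.2577}·d^4_{-3,-3}(1.7854)·e^{-i·-3·0.7788}. Compute d first:
c=cos(1.7854/2)=0.627312, s=sin(1.7854/2)=0.778768; N=√[1·5040·1·5040]=5040.000000
Admissible k: 0..1 (factorial args all ≥0)
  k=0: (−1)^0·5040.0000/(5040)·0.6273^8·0.7788^0 = +0.023981
  k=1: (−1)^1·5040.0000/(720)·0.6273^6·0.7788^2 = -0.258711
d^4_{-3,-3}(1.7854) = +0.023981 -0.258711 = -0.234730
|D^4_{-3,-3}|² = |d^4_{-3,-3}(β)|² = (-0.234730)² = 0.055098 (the z-rotation phases have unit modulus)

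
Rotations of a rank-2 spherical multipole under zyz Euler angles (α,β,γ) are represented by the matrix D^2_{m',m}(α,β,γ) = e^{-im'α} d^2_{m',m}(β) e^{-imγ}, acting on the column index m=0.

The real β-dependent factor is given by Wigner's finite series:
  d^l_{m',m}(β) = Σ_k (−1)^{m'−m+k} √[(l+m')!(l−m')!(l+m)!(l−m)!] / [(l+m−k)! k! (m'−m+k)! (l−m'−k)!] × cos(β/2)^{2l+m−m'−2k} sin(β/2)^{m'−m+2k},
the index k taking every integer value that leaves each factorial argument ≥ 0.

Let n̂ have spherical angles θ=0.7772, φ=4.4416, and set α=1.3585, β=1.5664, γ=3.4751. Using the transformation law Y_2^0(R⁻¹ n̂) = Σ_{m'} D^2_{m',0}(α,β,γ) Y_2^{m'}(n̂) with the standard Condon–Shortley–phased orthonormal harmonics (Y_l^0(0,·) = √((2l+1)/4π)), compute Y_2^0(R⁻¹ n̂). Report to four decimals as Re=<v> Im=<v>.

Re=0.1442 Im=0.0000

Need the full column D^2_{m',0} for m'=−2..2 at α=1.3585, β=1.5664, γ=3.4751.
cos(β/2)=0.708659, sin(β/2)=0.705551
d^2_{-2,0}: single k=2 term ⇒ +0.612361;  D = -0.557987+0.252262i
d^2_{-1,0}: k∈[1..2] ⇒ +0.615059 -0.609674 = +0.005384;  D = +0.001135+0.005263i
d^2_{0,0}: k∈[0..2] ⇒ +0.252203 -0.999981 +0.247807 = -0.499971;  D = -0.499971+0.000000i
d^2_{1,0}: k∈[0..1] ⇒ -0.615059 +0.609674 = -0.005384;  D = -0.001135+0.005263i
d^2_{2,0}: single k=0 term ⇒ +0.612361;  D = -0.557987-0.252262i
Y_2^{m'}(θ=0.7772,φ=4.4416) and Σ D·Y over m':
  (-0.5580+0.2523i)·(-0.1628-0.0979i)  (+0.0011+0.0053i)·(-0.1033+0.3721i)  (-0.5000+0.0000i)·(+0.1655+0.0000i)  (-0.0011+0.0053i)·(+0.1033+0.3721i)  (-0.5580-0.2523i)·(-0.1628+0.0979i)
Y_2^0(R⁻¹ n̂) = +0.144197+0.000000i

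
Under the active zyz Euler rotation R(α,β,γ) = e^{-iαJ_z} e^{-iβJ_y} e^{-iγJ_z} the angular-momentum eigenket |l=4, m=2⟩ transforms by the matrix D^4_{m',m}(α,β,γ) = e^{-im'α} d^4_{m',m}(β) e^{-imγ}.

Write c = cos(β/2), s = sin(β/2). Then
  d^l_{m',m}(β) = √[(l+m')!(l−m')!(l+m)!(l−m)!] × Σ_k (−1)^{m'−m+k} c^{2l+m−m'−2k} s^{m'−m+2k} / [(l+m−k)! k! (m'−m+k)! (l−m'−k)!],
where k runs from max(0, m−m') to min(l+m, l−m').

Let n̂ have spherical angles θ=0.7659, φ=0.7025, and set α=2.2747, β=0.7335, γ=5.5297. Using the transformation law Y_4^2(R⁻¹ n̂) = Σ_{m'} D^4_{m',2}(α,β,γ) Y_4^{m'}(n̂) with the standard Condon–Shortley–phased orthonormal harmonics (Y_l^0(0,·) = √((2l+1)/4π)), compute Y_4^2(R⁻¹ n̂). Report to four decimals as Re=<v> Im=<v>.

Re=-0.2293 Im=-0.0683

Need the full column D^4_{m',2} for m'=−4..4 at α=2.2747, β=0.7335, γ=5.5297.
cos(β/2)=0.933498, sin(β/2)=0.358583
d^4_{-4,2}: single k=6 term ⇒ +0.009803;  D = -0.003725-0.009067i
d^4_{-3,2}: k∈[5..6] ⇒ +0.054135 -0.002663 = +0.051472;  D = -0.023636+0.045725i
d^4_{-2,2}: k∈[4..6] ⇒ +0.188324 -0.022231 +0.000273 = +0.166367;  D = +0.162106-0.037412i
d^4_{-1,2}: k∈[3..5] ⇒ +0.462223 -0.102305 +0.003019 = +0.362937;  D = -0.291094-0.216767i
d^4_{0,2}: k∈[2..4] ⇒ +0.807200 -0.317617 +0.017575 = +0.507158;  D = +0.032348+0.506125i
d^4_{1,2}: k∈[1..3] ⇒ +0.939765 -0.693335 +0.068203 = +0.314633;  D = +0.226375-0.218514i
d^4_{2,2}: k∈[0..2] ⇒ +0.576642 -1.021036 +0.188324 = -0.256071;  D = +0.254813+0.025351i
d^4_{3,2}: k∈[0..1] ⇒ -0.828795 +0.366878 = -0.461916;  D = -0.262622-0.379995i
d^4_{4,2}: single k=0 term ⇒ +0.450235;  D = +0.116683-0.434852i
Y_4^{m'}(θ=0.7659,φ=0.7025) and Σ D·Y over m':
  (-0.0037-0.0091i)·(-0.0966-0.0333i)  (-0.0236+0.0457i)·(-0.1536-0.2582i)  (+0.1621-0.0374i)·(+0.0699-0.4180i)  (-0.2911-0.2168i)·(+0.1148-0.0972i)  (+0.0323+0.5061i)·(-0.3321+0.0000i)  (+0.2264-0.2185i)·(-0.1148-0.0972i)  (+0.2548+0.0254i)·(+0.0699+0.4180i)  (-0.2626-0.3800i)·(+0.1536-0.2582i)  (+0.1167-0.4349i)·(-0.0966+0.0333i)
Y_4^2(R⁻¹ n̂) = -0.229329-0.068273i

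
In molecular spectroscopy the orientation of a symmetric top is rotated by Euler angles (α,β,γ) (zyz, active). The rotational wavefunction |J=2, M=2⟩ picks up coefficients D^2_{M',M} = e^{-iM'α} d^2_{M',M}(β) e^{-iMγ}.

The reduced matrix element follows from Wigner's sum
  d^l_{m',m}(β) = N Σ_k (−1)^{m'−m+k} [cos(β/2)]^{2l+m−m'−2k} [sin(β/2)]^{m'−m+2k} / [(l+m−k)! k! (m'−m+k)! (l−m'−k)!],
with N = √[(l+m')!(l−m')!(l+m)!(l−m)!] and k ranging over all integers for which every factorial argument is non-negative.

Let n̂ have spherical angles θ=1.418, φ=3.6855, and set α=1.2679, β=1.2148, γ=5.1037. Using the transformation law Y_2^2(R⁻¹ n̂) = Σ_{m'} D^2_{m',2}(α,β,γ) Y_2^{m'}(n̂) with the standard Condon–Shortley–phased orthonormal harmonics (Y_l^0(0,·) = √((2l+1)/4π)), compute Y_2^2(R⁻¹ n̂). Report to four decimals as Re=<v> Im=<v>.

Re=0.2163 Im=0.0707

Need the full column D^2_{m',2} for m'=−2..2 at α=1.2679, β=1.2148, γ=5.1037.
cos(β/2)=0.821135, sin(β/2)=0.570734
d^2_{-2,2}: single k=4 term ⇒ +0.106105;  D = +0.019245-0.104345i
d^2_{-1,2}: single k=3 term ⇒ +0.305314;  D = -0.270064-0.142415i
d^2_{0,2}: single k=2 term ⇒ +0.537988;  D = -0.381470+0.379357i
d^2_{1,2}: single k=1 term ⇒ +0.631986;  D = +0.291684+0.560648i
d^2_{2,2}: single k=0 term ⇒ +0.454630;  D = +0.447540-0.079974i
Y_2^{m'}(θ=1.418,φ=3.6855) and Σ D·Y over m':
  (+0.0192-0.1043i)·(+0.1752-0.3342i)  (-0.2701-0.1424i)·(-0.0994+0.0601i)  (-0.3815+0.3794i)·(-0.2935+0.0000i)  (+0.2917+0.5606i)·(+0.0994+0.0601i)  (+0.4475-0.0800i)·(+0.1752+0.3342i)
Y_2^2(R⁻¹ n̂) = +0.216316+0.070706i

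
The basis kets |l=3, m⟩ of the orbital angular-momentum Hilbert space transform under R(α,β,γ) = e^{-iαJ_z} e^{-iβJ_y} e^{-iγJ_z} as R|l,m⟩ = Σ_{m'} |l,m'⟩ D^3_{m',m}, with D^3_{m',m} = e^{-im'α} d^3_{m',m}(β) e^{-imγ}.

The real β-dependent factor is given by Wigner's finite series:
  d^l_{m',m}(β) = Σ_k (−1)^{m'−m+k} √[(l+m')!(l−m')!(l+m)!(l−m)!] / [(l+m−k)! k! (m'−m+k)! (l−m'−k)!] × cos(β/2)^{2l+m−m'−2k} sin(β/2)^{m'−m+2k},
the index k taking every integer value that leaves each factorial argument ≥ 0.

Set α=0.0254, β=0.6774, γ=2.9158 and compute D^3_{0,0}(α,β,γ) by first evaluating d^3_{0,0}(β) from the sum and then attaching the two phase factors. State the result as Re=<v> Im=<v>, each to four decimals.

Split into d^3_{0,0}(β=0.6774) × two z-phases.
With c≡cos(β/2)=0.943187 and s≡sin(β/2)=0.332261, N=[6·6·6·6]^{1/2}=36.000000
k∈{0,1,2,3} keeps every argument non-negative
  k=0: (−1)^0·36.0000/(36)·0.9432^6·0.3323^0 = +0.704025
  k=1: (−1)^1·36.0000/(4)·0.9432^4·0.3323^2 = -0.786310
  k=2: (−1)^2·36.0000/(4)·0.9432^2·0.3323^4 = +0.097579
  k=3: (−1)^3·36.0000/(36)·0.9432^0·0.3323^6 = -0.001345
d^3_{0,0}(0.6774) = +0.704025 -0.786310 +0.097579 -0.001345 = +0.013948
D = (+1.000000+0.000000i)·(+0.013948)·(+1.000000+0.000000i) = +0.013948+0.000000i

Re=0.0139 Im=0.0000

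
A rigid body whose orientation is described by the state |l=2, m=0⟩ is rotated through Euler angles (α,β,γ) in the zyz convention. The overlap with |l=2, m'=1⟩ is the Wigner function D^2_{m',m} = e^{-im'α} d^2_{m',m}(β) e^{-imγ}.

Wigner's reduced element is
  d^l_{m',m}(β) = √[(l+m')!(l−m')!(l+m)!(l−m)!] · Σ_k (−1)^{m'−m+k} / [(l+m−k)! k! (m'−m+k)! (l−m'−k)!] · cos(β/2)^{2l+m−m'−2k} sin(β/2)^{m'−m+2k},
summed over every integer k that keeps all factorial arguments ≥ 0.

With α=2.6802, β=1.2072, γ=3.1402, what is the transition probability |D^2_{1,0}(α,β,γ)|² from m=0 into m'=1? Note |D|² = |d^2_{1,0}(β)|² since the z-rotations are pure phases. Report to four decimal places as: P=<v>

P=0.1657

First d^2_{1,0}(β=1.2072), then the phase factors e^{-i(1)α} and e^{-i(0)γ}:
With c≡cos(β/2)=0.823298 and s≡sin(β/2)=0.567610, N=[6·1·2·2]^{1/2}=4.898979
Admissible k: 0..1 (factorial args all ≥0)
  k=0: (−1)^1·4.8990/(2)·0.8233^3·0.5676^1 = -0.775883
  k=1: (−1)^2·4.8990/(2)·0.8233^1·0.5676^3 = +0.368793
d^2_{1,0}(1.2072) = -0.775883 +0.368793 = -0.407090
|D^2_{1,0}|² = |d^2_{1,0}(β)|² = (-0.407090)² = 0.165722 (the z-rotation phases have unit modulus)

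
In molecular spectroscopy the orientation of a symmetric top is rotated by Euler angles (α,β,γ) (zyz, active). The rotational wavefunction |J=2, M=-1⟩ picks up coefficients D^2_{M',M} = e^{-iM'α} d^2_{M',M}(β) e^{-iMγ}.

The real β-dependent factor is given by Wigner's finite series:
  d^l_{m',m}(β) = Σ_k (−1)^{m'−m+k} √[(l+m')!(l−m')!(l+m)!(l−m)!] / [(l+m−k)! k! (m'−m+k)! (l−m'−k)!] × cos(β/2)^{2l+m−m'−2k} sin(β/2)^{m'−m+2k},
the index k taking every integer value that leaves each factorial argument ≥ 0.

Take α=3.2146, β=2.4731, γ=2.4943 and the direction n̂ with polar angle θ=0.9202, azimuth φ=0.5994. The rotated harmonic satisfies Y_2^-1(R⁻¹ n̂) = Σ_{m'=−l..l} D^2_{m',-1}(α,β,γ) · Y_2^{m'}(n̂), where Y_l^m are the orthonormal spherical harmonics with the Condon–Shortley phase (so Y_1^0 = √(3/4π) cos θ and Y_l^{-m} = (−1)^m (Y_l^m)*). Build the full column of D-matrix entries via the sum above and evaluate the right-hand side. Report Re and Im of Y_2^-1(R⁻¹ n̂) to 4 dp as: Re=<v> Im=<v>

Re=0.2594 Im=0.1531

Need the full column D^2_{m',-1} for m'=−2..2 at α=3.2146, β=2.4731, γ=2.4943.
cos(β/2)=0.328057, sin(β/2)=0.944658
d^2_{-2,-1}: single k=1 term ⇒ +0.066704;  D = -0.058498+0.032055i
d^2_{-1,-1}: k∈[0..1] ⇒ +0.011582 -0.288118 = -0.276535;  D = -0.232174+0.150224i
d^2_{0,-1}: k∈[0..1] ⇒ -0.081696 +0.677406 = +0.595710;  D = -0.475209+0.359230i
d^2_{1,-1}: k∈[0..1] ⇒ +0.288118 -0.796339 = -0.508222;  D = -0.381983+0.335228i
d^2_{2,-1}: single k=0 term ⇒ -0.553100;  D = +0.387995-0.394181i
Y_2^{m'}(θ=0.9202,φ=0.5994) and Σ D·Y over m':
  (-0.0585+0.0321i)·(+0.0889-0.2279i)  (-0.2322+0.1502i)·(+0.3074-0.2100i)  (-0.4752+0.3592i)·(+0.0317+0.0000i)  (-0.3820+0.3352i)·(-0.3074-0.2100i)  (+0.3880-0.3942i)·(+0.0889+0.2279i)
Y_2^-1(R⁻¹ n̂) = +0.259371+0.153051i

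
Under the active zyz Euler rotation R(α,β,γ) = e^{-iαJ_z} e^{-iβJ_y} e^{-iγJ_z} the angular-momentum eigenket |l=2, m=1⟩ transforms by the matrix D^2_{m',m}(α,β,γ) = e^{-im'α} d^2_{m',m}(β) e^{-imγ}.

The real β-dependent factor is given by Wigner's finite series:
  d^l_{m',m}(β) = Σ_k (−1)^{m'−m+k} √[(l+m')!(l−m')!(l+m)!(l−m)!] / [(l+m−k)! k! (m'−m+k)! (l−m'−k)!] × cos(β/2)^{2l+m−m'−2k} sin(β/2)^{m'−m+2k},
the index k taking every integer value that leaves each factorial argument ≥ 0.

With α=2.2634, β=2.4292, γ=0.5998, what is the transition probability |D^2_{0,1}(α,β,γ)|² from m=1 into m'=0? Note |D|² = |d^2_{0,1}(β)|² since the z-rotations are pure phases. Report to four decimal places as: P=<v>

D^2_{0,1}(2.2634,2.4292,0.5998) = e^{-i·0·2.2634}·d^2_{0,1}(2.4292)·e^{-i·1·0.5998}. Compute d first:
c=cos(2.4292/2)=0.348712, s=sin(2.4292/2)=0.937230; N=√[2·2·6·1]=4.898979
Admissible k: 1..2 (factorial args all ≥0)
  k=1: (−1)^0·4.8990/(2)·0.3487^3·0.9372^1 = +0.097347
  k=2: (−1)^1·4.8990/(2)·0.3487^1·0.9372^3 = -0.703203
d^2_{0,1}(2.4292) = +0.097347 -0.703203 = -0.605856
|D^2_{0,1}|² = |d^2_{0,1}(β)|² = (-0.605856)² = 0.367062 (the z-rotation phases have unit modulus)

P=0.3671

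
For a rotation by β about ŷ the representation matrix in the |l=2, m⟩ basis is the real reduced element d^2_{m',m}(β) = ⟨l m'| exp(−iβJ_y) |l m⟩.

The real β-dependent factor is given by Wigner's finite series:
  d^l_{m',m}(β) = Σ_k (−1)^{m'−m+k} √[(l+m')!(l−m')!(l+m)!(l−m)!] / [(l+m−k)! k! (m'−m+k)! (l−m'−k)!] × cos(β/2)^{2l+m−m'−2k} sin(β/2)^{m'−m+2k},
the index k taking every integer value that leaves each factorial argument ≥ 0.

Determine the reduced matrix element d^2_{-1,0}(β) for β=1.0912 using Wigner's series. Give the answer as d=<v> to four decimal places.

d^2_{-1,0}(β=1.0912) via Wigner's sum:
c=cos(1.0912/2)=0.854816, s=sin(1.0912/2)=0.518931; N=√[1·6·2·2]=4.898979
k∈{1,2} keeps every argument non-negative
  k=1: (−1)^0·4.8990/(2)·0.8548^3·0.5189^1 = +0.793969
  k=2: (−1)^1·4.8990/(2)·0.8548^1·0.5189^3 = -0.292602
d^2_{-1,0}(1.0912) = +0.793969 -0.292602 = +0.501367

d=0.5014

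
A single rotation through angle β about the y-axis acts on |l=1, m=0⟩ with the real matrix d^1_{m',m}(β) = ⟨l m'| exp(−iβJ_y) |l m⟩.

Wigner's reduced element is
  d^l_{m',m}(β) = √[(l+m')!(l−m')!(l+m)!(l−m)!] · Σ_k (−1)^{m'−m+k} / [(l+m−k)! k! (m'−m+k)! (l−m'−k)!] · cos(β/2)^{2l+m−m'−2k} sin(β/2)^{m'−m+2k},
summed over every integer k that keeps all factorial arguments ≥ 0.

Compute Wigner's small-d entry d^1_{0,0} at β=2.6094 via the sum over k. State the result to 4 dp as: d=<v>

d^1_{0,0}(β=2.6094) via Wigner's sum:
With c≡cos(β/2)=0.262967 and s≡sin(β/2)=0.964805, N=[1·1·1·1]^{1/2}=1.000000
k∈{0,1} keeps every argument non-negative
  k=0: (−1)^0·1.0000/(1)·0.2630^2·0.9648^0 = +0.069152
  k=1: (−1)^1·1.0000/(1)·0.2630^0·0.9648^2 = -0.930848
d^1_{0,0}(2.6094) = +0.069152 -0.930848 = -0.861697

d=-0.8617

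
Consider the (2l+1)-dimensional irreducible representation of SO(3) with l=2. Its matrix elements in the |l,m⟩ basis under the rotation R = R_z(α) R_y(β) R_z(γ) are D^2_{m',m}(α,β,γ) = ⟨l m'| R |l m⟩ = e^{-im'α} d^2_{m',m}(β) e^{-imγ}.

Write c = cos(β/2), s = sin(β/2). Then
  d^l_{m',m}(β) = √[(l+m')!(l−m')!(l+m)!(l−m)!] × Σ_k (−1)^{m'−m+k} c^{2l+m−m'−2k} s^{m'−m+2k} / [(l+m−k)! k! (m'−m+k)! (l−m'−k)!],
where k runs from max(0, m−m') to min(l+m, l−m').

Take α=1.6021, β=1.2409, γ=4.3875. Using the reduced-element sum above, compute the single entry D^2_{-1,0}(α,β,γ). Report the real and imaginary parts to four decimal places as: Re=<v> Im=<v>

Re=-0.0117 Im=0.3752

D^2_{-1,0}(1.6021,1.2409,4.3875) = e^{-i·-1·1.6021}·d^2_{-1,0}(1.2409)·e^{-i·0·4.3875}. Compute d first:
With c≡cos(β/2)=0.813617 and s≡sin(β/2)=0.581401, N=[1·6·2·2]^{1/2}=4.898979
k∈{1,2} keeps every argument non-negative
  k=1: (−1)^0·4.8990/(2)·0.8136^3·0.5814^1 = +0.767029
  k=2: (−1)^1·4.8990/(2)·0.8136^1·0.5814^3 = -0.391673
d^2_{-1,0}(1.2409) = +0.767029 -0.391673 = +0.375356
Attach z-rotation phases: D = e^{-i(-1)(1.6021)}·(+0.375356)·e^{-i(0)(4.3875)} = -0.011748+0.375172i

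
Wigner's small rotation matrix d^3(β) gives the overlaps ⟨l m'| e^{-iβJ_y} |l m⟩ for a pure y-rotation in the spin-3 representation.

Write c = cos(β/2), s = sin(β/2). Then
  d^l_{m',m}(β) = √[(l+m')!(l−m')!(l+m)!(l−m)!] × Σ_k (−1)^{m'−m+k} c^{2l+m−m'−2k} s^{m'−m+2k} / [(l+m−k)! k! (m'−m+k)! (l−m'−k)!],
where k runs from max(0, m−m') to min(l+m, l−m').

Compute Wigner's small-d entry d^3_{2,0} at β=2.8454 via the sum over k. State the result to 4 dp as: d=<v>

d=-0.1116

d^3_{2,0}(β=2.8454) via Wigner's sum:
With c≡cos(β/2)=0.147556 and s≡sin(β/2)=0.989054, N=[120·1·6·6]^{1/2}=65.726707
Admissible k: 0..1 (factorial args all ≥0)
  k=0: (−1)^2·65.7267/(12)·0.1476^4·0.9891^2 = +0.002540
  k=1: (−1)^3·65.7267/(12)·0.1476^2·0.9891^4 = -0.114117
d^3_{2,0}(2.8454) = +0.002540 -0.114117 = -0.111577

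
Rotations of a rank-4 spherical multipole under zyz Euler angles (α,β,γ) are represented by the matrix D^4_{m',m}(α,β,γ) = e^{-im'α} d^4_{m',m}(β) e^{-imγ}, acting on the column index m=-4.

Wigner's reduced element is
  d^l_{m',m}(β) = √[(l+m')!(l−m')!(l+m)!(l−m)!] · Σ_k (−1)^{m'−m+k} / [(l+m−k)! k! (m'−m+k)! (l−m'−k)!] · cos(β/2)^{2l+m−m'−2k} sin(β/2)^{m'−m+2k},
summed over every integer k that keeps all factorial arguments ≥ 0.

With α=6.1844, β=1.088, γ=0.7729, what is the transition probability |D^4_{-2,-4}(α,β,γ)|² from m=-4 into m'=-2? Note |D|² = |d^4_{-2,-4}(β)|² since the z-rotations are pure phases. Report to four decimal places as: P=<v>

P=0.3094

D^4_{-2,-4}(6.1844,1.088,0.7729) = e^{-i·-2·6.1844}·d^4_{-2,-4}(1.088)·e^{-i·-4·0.7729}. Compute d first:
c=cos(1.088/2)=0.855645, s=sin(1.088/2)=0.517563; N=√[2·720·1·40320]=7619.763776
Admissible k: 0..0 (factorial args all ≥0)
  k=0: (−1)^2·7619.7638/(1440)·0.8556^6·0.5176^2 = +0.556247
d^4_{-2,-4}(1.088) = +0.556247
|D^4_{-2,-4}|² = |d^4_{-2,-4}(β)|² = (+0.556247)² = 0.309410 (the z-rotation phases have unit modulus)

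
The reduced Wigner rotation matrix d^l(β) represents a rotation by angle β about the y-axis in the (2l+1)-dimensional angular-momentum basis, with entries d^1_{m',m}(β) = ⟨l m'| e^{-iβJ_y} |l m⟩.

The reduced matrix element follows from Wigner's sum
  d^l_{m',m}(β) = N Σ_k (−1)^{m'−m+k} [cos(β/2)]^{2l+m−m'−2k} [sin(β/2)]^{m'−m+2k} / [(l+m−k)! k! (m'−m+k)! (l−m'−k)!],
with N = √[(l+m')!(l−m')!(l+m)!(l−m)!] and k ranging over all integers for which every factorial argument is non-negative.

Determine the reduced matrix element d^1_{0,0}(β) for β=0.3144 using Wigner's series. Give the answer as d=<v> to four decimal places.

d^1_{0,0}(β=0.3144) via Wigner's sum:
Half-angle: c=0.987670, s=0.156553. N=√(1·1·1·1)=1.000000
The bounds max(0,m−m')=0 and min(l+m,l−m')=1 give 2 terms
  k=0: (−1)^0·1.0000/(1)·0.9877^2·0.1566^0 = +0.975491
  k=1: (−1)^1·1.0000/(1)·0.9877^0·0.1566^2 = -0.024509
d^1_{0,0}(0.3144) = +0.975491 -0.024509 = +0.950982

d=0.9510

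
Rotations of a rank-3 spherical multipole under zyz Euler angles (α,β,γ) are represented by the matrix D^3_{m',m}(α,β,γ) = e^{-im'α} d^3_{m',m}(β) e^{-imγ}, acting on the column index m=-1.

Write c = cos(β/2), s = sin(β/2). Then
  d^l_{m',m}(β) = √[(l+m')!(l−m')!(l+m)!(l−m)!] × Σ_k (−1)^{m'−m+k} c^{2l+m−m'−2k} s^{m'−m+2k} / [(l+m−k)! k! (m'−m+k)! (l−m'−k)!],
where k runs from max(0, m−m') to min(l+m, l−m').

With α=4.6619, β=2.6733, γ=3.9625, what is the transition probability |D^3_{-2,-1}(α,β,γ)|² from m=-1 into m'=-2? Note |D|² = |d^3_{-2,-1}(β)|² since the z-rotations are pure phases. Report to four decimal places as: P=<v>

D^3_{-2,-1}(4.6619,2.6733,3.9625) = e^{-i·-2·4.6619}·d^3_{-2,-1}(2.6733)·e^{-i·-1·3.9625}. Compute d first:
c=cos(2.6733/2)=0.232013, s=sin(2.6733/2)=0.972713; N=√[1·120·2·24]=75.894664
The bounds max(0,m−m')=1 and min(l+m,l−m')=2 give 2 terms
  k=1: (−1)^0·75.8947/(24)·0.2320^5·0.9727^1 = +0.002068
  k=2: (−1)^1·75.8947/(12)·0.2320^3·0.9727^3 = -0.072697
d^3_{-2,-1}(2.6733) = +0.002068 -0.072697 = -0.070629
|D^3_{-2,-1}|² = |d^3_{-2,-1}(β)|² = (-0.070629)² = 0.004989 (the z-rotation phases have unit modulus)

P=0.0050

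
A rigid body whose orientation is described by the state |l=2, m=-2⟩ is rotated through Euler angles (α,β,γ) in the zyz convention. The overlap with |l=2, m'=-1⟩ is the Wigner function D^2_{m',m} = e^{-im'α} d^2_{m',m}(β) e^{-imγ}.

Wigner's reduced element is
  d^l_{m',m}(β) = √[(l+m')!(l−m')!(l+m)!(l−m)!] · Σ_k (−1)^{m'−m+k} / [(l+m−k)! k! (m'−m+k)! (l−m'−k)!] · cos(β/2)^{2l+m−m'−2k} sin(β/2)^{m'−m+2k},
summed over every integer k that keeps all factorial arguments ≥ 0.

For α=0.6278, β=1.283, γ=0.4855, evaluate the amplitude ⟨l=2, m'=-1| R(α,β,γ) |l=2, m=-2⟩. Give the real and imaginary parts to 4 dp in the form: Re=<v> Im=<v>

Re=0.0172 Im=-0.6153

First d^2_{-1,-2}(β=1.283), then the phase factors e^{-i(-1)α} and e^{-i(-2)γ}:
Half-angle: c=0.801199, s=0.598398. N=√(1·6·1·24)=12.000000
k: max(0,(-2)−(-1))=0 … min(2+(-2),2−(-1))=0
  k=0: (−1)^1·12.0000/(6)·0.8012^3·0.5984^1 = -0.615519
d^2_{-1,-2}(1.283) = -0.615519
Attach z-rotation phases: D = e^{-i(-1)(0.6278)}·(-0.615519)·e^{-i(-2)(0.4855)} = +0.017235-0.615278i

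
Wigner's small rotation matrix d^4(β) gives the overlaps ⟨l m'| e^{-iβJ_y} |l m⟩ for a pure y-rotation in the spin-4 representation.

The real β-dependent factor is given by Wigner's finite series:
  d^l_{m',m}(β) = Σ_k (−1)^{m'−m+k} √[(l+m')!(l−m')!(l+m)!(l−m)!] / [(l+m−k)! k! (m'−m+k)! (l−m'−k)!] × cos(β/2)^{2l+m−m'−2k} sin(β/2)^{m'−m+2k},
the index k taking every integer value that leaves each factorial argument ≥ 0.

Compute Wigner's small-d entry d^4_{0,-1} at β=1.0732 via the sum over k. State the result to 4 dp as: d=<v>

d=0.3295

d^4_{0,-1}(β=1.0732) via Wigner's sum:
c=cos(1.0732/2)=0.859452, s=sin(1.0732/2)=0.511217; N=√[24·24·6·120]=643.987578
The bounds max(0,m−m')=0 and min(l+m,l−m')=3 give 4 terms
  k=0: (−1)^1·643.9876/(144)·0.8595^7·0.5112^1 = -0.791901
  k=1: (−1)^2·643.9876/(24)·0.8595^5·0.5112^3 = +1.681083
  k=2: (−1)^3·643.9876/(24)·0.8595^3·0.5112^5 = -0.594780
  k=3: (−1)^4·643.9876/(144)·0.8595^1·0.5112^7 = +0.035073
d^4_{0,-1}(1.0732) = -0.791901 +1.681083 -0.594780 +0.035073 = +0.329475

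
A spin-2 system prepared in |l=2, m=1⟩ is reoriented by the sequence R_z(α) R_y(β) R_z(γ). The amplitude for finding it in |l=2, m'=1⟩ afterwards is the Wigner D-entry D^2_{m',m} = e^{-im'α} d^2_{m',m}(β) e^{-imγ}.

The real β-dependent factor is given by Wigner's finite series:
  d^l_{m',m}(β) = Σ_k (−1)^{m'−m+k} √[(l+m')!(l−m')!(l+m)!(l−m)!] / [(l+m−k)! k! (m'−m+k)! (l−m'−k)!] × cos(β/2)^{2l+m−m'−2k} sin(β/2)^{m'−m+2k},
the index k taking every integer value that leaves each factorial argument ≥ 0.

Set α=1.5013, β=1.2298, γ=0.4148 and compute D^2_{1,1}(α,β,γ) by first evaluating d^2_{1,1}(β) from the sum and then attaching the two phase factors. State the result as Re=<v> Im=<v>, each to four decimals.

Re=0.0748 Im=0.2079

D^2_{1,1}(1.5013,1.2298,0.4148) = e^{-i·1·1.5013}·d^2_{1,1}(1.2298)·e^{-i·1·0.4148}. Compute d first:
Half-angle: c=0.816831, s=0.576877. N=√(6·1·6·1)=6.000000
Admissible k: 0..1 (factorial args all ≥0)
  k=0: (−1)^0·6.0000/(6)·0.8168^4·0.5769^0 = +0.445173
  k=1: (−1)^1·6.0000/(2)·0.8168^2·0.5769^2 = -0.666119
d^2_{1,1}(1.2298) = +0.445173 -0.666119 = -0.220946
Phases: e^{-i·(1)·1.5013}=+0.069440-0.997586i, e^{-i·(1)·0.4148}=+0.915197-0.403007i ⇒ D=+0.074786+0.207904i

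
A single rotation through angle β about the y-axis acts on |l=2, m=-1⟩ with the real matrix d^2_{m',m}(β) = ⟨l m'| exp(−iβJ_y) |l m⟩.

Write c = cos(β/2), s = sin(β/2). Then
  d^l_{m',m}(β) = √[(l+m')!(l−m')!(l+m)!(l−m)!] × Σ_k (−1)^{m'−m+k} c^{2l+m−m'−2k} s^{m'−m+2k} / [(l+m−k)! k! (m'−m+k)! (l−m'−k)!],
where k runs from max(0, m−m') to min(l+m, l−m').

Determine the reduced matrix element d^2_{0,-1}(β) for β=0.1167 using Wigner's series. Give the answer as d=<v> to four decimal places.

d^2_{0,-1}(β=0.1167) via Wigner's sum:
With c≡cos(β/2)=0.998298 and s≡sin(β/2)=0.058317, N=[2·2·1·6]^{1/2}=4.898979
k∈{0,1} keeps every argument non-negative
  k=0: (−1)^1·4.8990/(2)·0.9983^3·0.0583^1 = -0.142119
  k=1: (−1)^2·4.8990/(2)·0.9983^1·0.0583^3 = +0.000485
d^2_{0,-1}(0.1167) = -0.142119 +0.000485 = -0.141634

d=-0.1416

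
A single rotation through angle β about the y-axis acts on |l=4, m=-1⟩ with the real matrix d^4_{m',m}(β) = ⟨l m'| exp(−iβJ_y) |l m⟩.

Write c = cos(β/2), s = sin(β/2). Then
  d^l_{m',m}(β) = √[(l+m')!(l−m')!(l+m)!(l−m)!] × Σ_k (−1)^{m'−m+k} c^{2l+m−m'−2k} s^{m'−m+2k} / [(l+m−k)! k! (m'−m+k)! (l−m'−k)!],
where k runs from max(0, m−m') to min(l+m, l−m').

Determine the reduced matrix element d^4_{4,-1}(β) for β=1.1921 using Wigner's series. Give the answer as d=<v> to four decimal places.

d=-0.2365

d^4_{4,-1}(β=1.1921) via Wigner's sum:
With c≡cos(β/2)=0.827560 and s≡sin(β/2)=0.561378, N=[40320·1·6·120]^{1/2}=5387.986637
k: max(0,(-1)−(4))=0 … min(4+(-1),4−(4))=0
  k=0: (−1)^5·5387.9866/(720)·0.8276^3·0.5614^5 = -0.236466
d^4_{4,-1}(1.1921) = -0.236466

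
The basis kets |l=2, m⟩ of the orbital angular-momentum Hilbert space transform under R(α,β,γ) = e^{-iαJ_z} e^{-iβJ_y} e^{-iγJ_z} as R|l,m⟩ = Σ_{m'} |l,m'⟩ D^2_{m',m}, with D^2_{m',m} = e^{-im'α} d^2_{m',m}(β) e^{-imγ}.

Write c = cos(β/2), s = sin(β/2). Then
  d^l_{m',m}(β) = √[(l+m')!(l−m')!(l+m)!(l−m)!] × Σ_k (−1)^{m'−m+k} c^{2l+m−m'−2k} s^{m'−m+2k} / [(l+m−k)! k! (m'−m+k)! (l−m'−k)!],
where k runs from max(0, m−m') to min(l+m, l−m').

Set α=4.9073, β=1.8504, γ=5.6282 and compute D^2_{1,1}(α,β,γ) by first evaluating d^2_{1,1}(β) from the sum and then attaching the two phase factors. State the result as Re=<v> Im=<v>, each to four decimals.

Re=0.2495 Im=-0.5034

Split into d^2_{1,1}(β=1.8504) × two z-phases.
Half-angle: c=0.601675, s=0.798741. N=√(6·1·6·1)=6.000000
Admissible k: 0..1 (factorial args all ≥0)
  k=0: (−1)^0·6.0000/(6)·0.6017^4·0.7987^0 = +0.131053
  k=1: (−1)^1·6.0000/(2)·0.6017^2·0.7987^2 = -0.692878
d^2_{1,1}(1.8504) = +0.131053 -0.692878 = -0.561825
Attach z-rotation phases: D = e^{-i(1)(4.9073)}·(-0.561825)·e^{-i(1)(5.6282)} = +0.249459-0.503406i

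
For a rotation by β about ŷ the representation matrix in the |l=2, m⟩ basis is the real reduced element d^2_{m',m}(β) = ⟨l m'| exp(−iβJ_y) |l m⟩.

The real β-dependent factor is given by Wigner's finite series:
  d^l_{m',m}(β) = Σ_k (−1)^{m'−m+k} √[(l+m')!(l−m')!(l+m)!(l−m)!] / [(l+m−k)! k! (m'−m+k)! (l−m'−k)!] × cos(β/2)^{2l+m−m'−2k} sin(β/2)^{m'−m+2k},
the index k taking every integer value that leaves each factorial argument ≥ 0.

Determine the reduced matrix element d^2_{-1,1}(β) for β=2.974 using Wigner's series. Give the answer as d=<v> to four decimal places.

d^2_{-1,1}(β=2.974) via Wigner's sum:
Half-angle: c=0.083698, s=0.996491. N=√(1·6·6·1)=6.000000
The bounds max(0,m−m')=2 and min(l+m,l−m')=3 give 2 terms
  k=2: (−1)^0·6.0000/(2)·0.0837^2·0.9965^2 = +0.020869
  k=3: (−1)^1·6.0000/(6)·0.0837^0·0.9965^4 = -0.986038
d^2_{-1,1}(2.974) = +0.020869 -0.986038 = -0.965169

d=-0.9652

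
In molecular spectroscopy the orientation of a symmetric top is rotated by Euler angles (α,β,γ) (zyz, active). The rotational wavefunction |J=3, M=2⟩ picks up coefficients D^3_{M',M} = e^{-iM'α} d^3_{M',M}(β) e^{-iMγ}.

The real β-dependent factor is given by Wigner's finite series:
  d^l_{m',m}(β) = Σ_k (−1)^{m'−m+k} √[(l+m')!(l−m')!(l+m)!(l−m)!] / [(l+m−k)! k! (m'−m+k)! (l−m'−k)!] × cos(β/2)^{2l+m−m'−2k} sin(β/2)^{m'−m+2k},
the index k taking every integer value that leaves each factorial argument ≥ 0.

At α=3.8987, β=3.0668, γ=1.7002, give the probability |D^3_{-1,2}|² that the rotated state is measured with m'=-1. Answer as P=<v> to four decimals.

First d^3_{-1,2}(β=3.0668), then the phase factors e^{-i(-1)α} and e^{-i(2)γ}:
Half-angle: c=0.037388, s=0.999301. N=√(2·24·120·1)=75.894664
Admissible k: 3..4 (factorial args all ≥0)
  k=3: (−1)^0·75.8947/(12)·0.0374^3·0.9993^3 = +0.000330
  k=4: (−1)^1·75.8947/(24)·0.0374^1·0.9993^5 = -0.117817
d^3_{-1,2}(3.0668) = +0.000330 -0.117817 = -0.117487
|D^3_{-1,2}|² = |d^3_{-1,2}(β)|² = (-0.117487)² = 0.013803 (the z-rotation phases have unit modulus)

P=0.0138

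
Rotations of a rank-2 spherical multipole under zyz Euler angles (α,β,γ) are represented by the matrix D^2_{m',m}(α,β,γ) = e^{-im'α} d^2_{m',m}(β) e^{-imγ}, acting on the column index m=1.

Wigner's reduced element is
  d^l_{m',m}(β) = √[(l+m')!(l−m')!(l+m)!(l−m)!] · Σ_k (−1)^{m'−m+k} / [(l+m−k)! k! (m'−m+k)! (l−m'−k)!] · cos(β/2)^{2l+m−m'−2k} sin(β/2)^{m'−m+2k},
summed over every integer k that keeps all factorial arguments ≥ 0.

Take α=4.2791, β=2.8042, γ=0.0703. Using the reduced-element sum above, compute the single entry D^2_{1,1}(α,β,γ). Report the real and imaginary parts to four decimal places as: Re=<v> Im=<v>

Re=0.0289 Im=-0.0761

D^2_{1,1}(4.2791,2.8042,0.0703) = e^{-i·1·4.2791}·d^2_{1,1}(2.8042)·e^{-i·1·0.0703}. Compute d first:
With c≡cos(β/2)=0.167897 and s≡sin(β/2)=0.985804, N=[6·1·6·1]^{1/2}=6.000000
The bounds max(0,m−m')=0 and min(l+m,l−m')=1 give 2 terms
  k=0: (−1)^0·6.0000/(6)·0.1679^4·0.9858^0 = +0.000795
  k=1: (−1)^1·6.0000/(2)·0.1679^2·0.9858^2 = -0.082185
d^2_{1,1}(2.8042) = +0.000795 -0.082185 = -0.081390
Attach z-rotation phases: D = e^{-i(1)(4.2791)}·(-0.081390)·e^{-i(1)(0.0703)} = +0.028899-0.076087i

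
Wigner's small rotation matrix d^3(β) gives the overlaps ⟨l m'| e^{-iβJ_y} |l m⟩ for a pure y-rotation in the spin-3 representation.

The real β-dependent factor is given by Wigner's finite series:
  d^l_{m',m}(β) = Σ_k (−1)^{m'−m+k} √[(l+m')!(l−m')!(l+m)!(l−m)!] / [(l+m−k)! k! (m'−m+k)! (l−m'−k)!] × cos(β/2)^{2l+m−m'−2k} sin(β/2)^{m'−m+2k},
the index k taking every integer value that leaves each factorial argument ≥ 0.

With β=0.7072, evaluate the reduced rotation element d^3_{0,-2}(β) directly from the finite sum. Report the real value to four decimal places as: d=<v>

d=0.4394

d^3_{0,-2}(β=0.7072) via Wigner's sum:
With c≡cos(β/2)=0.938132 and s≡sin(β/2)=0.346277, N=[6·6·1·120]^{1/2}=65.726707
Admissible k: 0..1 (factorial args all ≥0)
  k=0: (−1)^2·65.7267/(12)·0.9381^4·0.3463^2 = +0.508704
  k=1: (−1)^3·65.7267/(12)·0.9381^2·0.3463^4 = -0.069308
d^3_{0,-2}(0.7072) = +0.508704 -0.069308 = +0.439395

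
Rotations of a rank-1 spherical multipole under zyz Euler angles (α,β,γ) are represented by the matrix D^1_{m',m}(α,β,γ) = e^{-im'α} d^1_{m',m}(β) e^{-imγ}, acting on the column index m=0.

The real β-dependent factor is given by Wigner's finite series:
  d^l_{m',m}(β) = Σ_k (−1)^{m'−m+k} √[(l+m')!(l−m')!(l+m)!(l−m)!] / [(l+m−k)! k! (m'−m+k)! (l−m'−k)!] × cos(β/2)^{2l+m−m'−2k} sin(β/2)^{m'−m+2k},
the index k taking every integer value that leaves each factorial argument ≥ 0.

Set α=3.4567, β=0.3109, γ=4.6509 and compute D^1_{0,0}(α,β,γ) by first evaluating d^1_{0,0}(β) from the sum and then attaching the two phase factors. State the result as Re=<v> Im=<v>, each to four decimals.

Re=0.9521 Im=0.0000

Split into d^1_{0,0}(β=0.3109) × two z-phases.
With c≡cos(β/2)=0.987942 and s≡sin(β/2)=0.154825, N=[1·1·1·1]^{1/2}=1.000000
k∈{0,1} keeps every argument non-negative
  k=0: (−1)^0·1.0000/(1)·0.9879^2·0.1548^0 = +0.976029
  k=1: (−1)^1·1.0000/(1)·0.9879^0·0.1548^2 = -0.023971
d^1_{0,0}(0.3109) = +0.976029 -0.023971 = +0.952059
Attach z-rotation phases: D = e^{-i(0)(3.4567)}·(+0.952059)·e^{-i(0)(4.6509)} = +0.952059+0.000000i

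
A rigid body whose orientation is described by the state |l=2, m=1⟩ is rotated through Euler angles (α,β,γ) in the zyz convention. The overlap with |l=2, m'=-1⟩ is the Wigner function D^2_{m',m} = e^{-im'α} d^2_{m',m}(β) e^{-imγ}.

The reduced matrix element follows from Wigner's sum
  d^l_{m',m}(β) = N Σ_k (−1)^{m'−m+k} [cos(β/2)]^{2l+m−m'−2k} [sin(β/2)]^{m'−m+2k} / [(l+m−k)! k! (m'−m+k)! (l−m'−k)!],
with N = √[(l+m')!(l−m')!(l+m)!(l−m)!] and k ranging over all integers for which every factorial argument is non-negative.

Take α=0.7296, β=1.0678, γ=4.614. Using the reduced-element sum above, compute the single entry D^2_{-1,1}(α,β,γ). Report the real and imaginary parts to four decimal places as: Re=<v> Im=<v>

Re=-0.3747 Im=0.3440

First d^2_{-1,1}(β=1.0678), then the phase factors e^{-i(-1)α} and e^{-i(1)γ}:
c=cos(1.0678/2)=0.860829, s=sin(1.0678/2)=0.508894; N=√[1·6·6·1]=6.000000
Admissible k: 2..3 (factorial args all ≥0)
  k=2: (−1)^0·6.0000/(2)·0.8608^2·0.5089^2 = +0.575719
  k=3: (−1)^1·6.0000/(6)·0.8608^0·0.5089^4 = -0.067067
d^2_{-1,1}(1.0678) = +0.575719 -0.067067 = +0.508651
Attach z-rotation phases: D = e^{-i(-1)(0.7296)}·(+0.508651)·e^{-i(1)(4.614)} = -0.374659+0.344031i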